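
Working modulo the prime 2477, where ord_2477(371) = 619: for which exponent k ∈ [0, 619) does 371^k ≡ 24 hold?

514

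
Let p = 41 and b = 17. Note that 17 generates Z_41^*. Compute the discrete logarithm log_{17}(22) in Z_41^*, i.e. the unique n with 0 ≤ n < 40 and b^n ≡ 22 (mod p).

13

Successive powers of 17 modulo 41:
  17^0=1  17^1=17  17^2=2  17^3=34  17^4=4  17^5=27
  17^6=8  17^7=13  17^8=16  17^9=26  17^10=32  17^11=11
  17^12=23  17^13=22
So 17^13 ≡ 22 (mod 41), giving n = 13.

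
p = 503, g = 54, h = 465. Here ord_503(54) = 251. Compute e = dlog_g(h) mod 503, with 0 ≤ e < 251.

31

Baby-step giant-step with m = ceil(sqrt(251)) = 16.
Baby table (54^j mod 503 for j=0..15):
  0:1  1:54  2:401  3:25  4:344  5:468  6:122  7:49
  8:131  9:32  10:219  11:257  12:297  13:445  14:389  15:383
Giant step factor: 54^(-16) ≡ 162 (mod 503).
Scan 465·162^i mod 503 for i = 0, 1, …:
  i=0: 465   i=1: 383
Match at i=1, j=15: e = 1·16 + 15 = 31.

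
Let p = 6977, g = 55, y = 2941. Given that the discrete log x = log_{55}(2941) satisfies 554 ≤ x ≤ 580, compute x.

571

Compute 55^554 mod 6977 = 85, then multiply by 55 repeatedly:
  55^554=85  55^555=4675  55^556=5953  55^557=6473  55^558=188
  55^559=3363  55^560=3563  55^561=609  55^562=5587  55^563=297
  55^564=2381  55^565=5369  55^566=2261  55^567=5746  55^568=2065
  55^569=1943  55^570=2210  55^571=2941
Found 2941 at exponent 571.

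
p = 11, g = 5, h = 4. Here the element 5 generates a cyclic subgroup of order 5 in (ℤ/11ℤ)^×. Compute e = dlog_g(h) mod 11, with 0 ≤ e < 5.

3

Successive powers of 5 modulo 11:
  5^0=1  5^1=5  5^2=3  5^3=4
So 5^3 ≡ 4 (mod 11), giving e = 3.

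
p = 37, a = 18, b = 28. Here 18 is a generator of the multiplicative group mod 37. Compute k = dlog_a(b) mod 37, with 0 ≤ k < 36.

2

Successive powers of 18 modulo 37:
  18^0=1  18^1=18  18^2=28
So 18^2 ≡ 28 (mod 37), giving k = 2.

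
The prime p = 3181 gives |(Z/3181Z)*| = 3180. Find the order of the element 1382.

795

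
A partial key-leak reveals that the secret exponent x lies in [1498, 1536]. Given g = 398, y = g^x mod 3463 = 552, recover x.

Compute 398^1498 mod 3463 = 2737, then multiply by 398 repeatedly:
  398^1498=2737  398^1499=1944  398^1500=1463  398^1501=490  398^1502=1092
  398^1503=1741  398^1504=318  398^1505=1896  398^1506=3137  398^1507=1846
  398^1508=552
Found 552 at exponent 1508.

1508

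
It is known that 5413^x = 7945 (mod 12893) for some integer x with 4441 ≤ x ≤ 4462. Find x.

Compute 5413^4441 mod 12893 = 98, then multiply by 5413 repeatedly:
  5413^4441=98  5413^4442=1861  5413^4443=4160  5413^4444=6902  5413^4445=9505
  5413^4446=7495  5413^4447=9057  5413^4448=6355  5413^4449=1091  5413^4450=589
  5413^4451=3686  5413^4452=6847  5413^4453=8329  5413^4454=10949  5413^4455=10709
  5413^4456=889  5413^4457=3068  5413^4458=900  5413^4459=11039  5413^4460=7945
Found 7945 at exponent 4460.

4460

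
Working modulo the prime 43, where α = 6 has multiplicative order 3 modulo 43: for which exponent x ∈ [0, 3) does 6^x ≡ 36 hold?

Successive powers of 6 modulo 43:
  6^0=1  6^1=6  6^2=36
So 6^2 ≡ 36 (mod 43), giving x = 2.

2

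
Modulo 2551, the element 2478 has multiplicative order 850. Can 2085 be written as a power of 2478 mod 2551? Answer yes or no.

2085 ∈ ⟨2478⟩ iff 2085^850 ≡ 1 (mod 2551), since |⟨2478⟩| = 850.
2085^850 mod 2551 = 1.
Since 1 = 1, 2085 lies in the subgroup.

yes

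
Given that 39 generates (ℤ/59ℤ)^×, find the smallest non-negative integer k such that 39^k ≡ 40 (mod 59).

41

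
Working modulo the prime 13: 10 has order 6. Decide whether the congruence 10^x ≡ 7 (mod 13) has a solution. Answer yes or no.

no

⟨10⟩ has order 6; its elements mod 13 are {1, 3, 4, 9, 10, 12}.
7 is not in this set.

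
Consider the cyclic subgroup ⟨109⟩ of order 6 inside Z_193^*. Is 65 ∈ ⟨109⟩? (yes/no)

no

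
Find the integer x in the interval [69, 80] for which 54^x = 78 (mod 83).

74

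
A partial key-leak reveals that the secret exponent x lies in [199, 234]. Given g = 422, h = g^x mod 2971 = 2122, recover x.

219

Compute 422^199 mod 2971 = 1177, then multiply by 422 repeatedly:
  422^199=1177  422^200=537  422^201=818  422^202=560  422^203=1611
  422^204=2454  422^205=1680  422^206=1862  422^207=1420  422^208=2069
  422^209=2615  422^210=1289  422^211=265  422^212=1903  422^213=896
  422^214=795  422^215=2738  422^216=2688  422^217=2385  422^218=2272
  422^219=2122
Found 2122 at exponent 219.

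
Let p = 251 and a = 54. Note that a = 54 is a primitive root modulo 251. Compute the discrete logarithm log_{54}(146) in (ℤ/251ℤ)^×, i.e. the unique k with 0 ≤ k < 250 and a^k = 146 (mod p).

243

Baby-step giant-step with m = ceil(sqrt(250)) = 16.
Baby table (54^j mod 251 for j=0..15):
  0:1  1:54  2:155  3:87  4:180  5:182  6:39  7:98
  8:21  9:130  10:243  11:70  12:15  13:57  14:66  15:50
Giant step factor: 54^(-16) ≡ 144 (mod 251).
Scan 146·144^i mod 251 for i = 0, 1, …:
  i=0: 146   i=1: 191   i=2: 145   i=3: 47
  i=4: 242   i=5: 210   i=6: 120   i=7: 212
  i=8: 157   i=9: 18     …   i=14: 215
  i=15: 87
Match at i=15, j=3: k = 15·16 + 3 = 243.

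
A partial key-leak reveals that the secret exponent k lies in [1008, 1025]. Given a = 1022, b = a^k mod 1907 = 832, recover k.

Compute 1022^1008 mod 1907 = 1104, then multiply by 1022 repeatedly:
  1022^1008=1104  1022^1009=1251  1022^1010=832
Found 832 at exponent 1010.

1010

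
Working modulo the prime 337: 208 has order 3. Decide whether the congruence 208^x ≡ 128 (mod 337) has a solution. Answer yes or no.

128 ∈ ⟨208⟩ iff 128^3 ≡ 1 (mod 337), since |⟨208⟩| = 3.
128^3 mod 337 = 1.
Since 1 = 1, 128 lies in the subgroup.

yes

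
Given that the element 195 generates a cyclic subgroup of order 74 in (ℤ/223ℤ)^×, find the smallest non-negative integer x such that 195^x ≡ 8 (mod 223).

Baby-step giant-step with m = ceil(sqrt(74)) = 9.
Baby table (195^j mod 223 for j=0..8):
  0:1  1:195  2:115  3:125  4:68  5:103  6:15  7:26
  8:164
Giant step factor: 195^(-9) ≡ 174 (mod 223).
Scan 8·174^i mod 223 for i = 0, 1, …:
  i=0: 8   i=1: 54   i=2: 30   i=3: 91
  i=4: 1
Match at i=4, j=0: x = 4·9 + 0 = 36.

36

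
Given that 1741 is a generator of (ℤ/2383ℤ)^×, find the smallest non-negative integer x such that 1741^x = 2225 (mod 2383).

1596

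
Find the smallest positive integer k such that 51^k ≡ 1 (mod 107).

106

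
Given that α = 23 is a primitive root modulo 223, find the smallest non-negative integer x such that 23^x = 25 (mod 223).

76

Baby-step giant-step with m = ceil(sqrt(222)) = 15.
Baby table (23^j mod 223 for j=0..14):
  0:1  1:23  2:83  3:125  4:199  5:117  6:15  7:122
  8:130  9:91  10:86  11:194  12:2  13:46  14:166
Giant step factor: 23^(-15) ≡ 190 (mod 223).
Scan 25·190^i mod 223 for i = 0, 1, …:
  i=0: 25   i=1: 67   i=2: 19   i=3: 42
  i=4: 175   i=5: 23
Match at i=5, j=1: x = 5·15 + 1 = 76.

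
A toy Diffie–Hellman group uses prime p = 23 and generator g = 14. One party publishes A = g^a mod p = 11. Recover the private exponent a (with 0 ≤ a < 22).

Successive powers of 14 modulo 23:
  14^0=1  14^1=14  14^2=12  14^3=7  14^4=6  14^5=15
  14^6=3  14^7=19  14^8=13  14^9=21  14^10=18  14^11=22
  14^12=9  14^13=11
So 14^13 ≡ 11 (mod 23), giving a = 13.

13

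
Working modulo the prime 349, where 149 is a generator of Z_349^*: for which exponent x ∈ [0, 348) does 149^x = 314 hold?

219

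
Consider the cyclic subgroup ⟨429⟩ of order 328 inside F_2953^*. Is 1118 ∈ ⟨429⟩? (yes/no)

no

1118 ∈ ⟨429⟩ iff 1118^328 ≡ 1 (mod 2953), since |⟨429⟩| = 328.
1118^328 mod 2953 = 2183.
Since 2183 ≠ 1, 1118 does not lie in the subgroup.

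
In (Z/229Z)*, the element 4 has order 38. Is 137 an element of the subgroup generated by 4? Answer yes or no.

no

137 ∈ ⟨4⟩ iff 137^38 ≡ 1 (mod 229), since |⟨4⟩| = 38.
137^38 mod 229 = 135.
Since 135 ≠ 1, 137 does not lie in the subgroup.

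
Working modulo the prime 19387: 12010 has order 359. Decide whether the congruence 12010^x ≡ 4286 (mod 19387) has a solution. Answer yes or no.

no

4286 ∈ ⟨12010⟩ iff 4286^359 ≡ 1 (mod 19387), since |⟨12010⟩| = 359.
4286^359 mod 19387 = 14171.
Since 14171 ≠ 1, 4286 does not lie in the subgroup.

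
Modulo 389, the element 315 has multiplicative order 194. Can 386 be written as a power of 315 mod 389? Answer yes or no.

no

386 ∈ ⟨315⟩ iff 386^194 ≡ 1 (mod 389), since |⟨315⟩| = 194.
386^194 mod 389 = 388.
Since 388 ≠ 1, 386 does not lie in the subgroup.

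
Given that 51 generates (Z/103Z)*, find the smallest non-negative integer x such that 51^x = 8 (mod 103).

Baby-step giant-step with m = ceil(sqrt(102)) = 11.
Baby table (51^j mod 103 for j=0..10):
  0:1  1:51  2:26  3:90  4:58  5:74  6:66  7:70
  8:68  9:69  10:17
Giant step factor: 51^(-11) ≡ 12 (mod 103).
Scan 8·12^i mod 103 for i = 0, 1, …:
  i=0: 8   i=1: 96   i=2: 19   i=3: 22
  i=4: 58
Match at i=4, j=4: x = 4·11 + 4 = 48.

48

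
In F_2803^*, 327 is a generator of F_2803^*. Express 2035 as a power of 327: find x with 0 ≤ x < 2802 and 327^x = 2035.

Baby-step giant-step with m = ceil(sqrt(2802)) = 53.
Baby table (327^j mod 2803 for j=0..52):
  0:1  1:327  2:415  3:1161  4:1242  5:2502  6:2481  7:1220
  8:914  9:1760  10:905  11:1620  12:2776  13:2383  14:7  15:2289
  16:102  17:2521  18:285  19:696  20:549  21:131  22:792  23:1108
  24:729  25:128  26:2614  27:2666  28:49  29:2008  30:714  31:829
  32:1995  33:2069  34:1040  35:917  36:2741  37:2150  38:2300  39:896
  40:1480  41:1844  42:343  43:41  44:2195  45:197  46:2753  47:468
  48:1674  49:813  50:2369  51:1035  52:2085
Giant step factor: 327^(-53) ≡ 2319 (mod 2803).
Scan 2035·2319^i mod 2803 for i = 0, 1, …:
  i=0: 2035   i=1: 1716   i=2: 1947   i=3: 2263
  i=4: 681   i=5: 1150   i=6: 1197   i=7: 873
  i=8: 721   i=9: 1411     …   i=19: 1827
  i=20: 1480
Match at i=20, j=40: x = 20·53 + 40 = 1100.

1100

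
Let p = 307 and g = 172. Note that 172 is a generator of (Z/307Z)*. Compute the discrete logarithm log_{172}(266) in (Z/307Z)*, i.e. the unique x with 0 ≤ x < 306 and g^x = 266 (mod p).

179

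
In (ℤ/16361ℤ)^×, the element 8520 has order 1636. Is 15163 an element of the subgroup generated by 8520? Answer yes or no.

15163 ∈ ⟨8520⟩ iff 15163^1636 ≡ 1 (mod 16361), since |⟨8520⟩| = 1636.
15163^1636 mod 16361 = 611.
Since 611 ≠ 1, 15163 does not lie in the subgroup.

no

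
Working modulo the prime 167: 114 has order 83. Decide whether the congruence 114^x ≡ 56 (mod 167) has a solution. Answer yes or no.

yes

56 ∈ ⟨114⟩ iff 56^83 ≡ 1 (mod 167), since |⟨114⟩| = 83.
56^83 mod 167 = 1.
Since 1 = 1, 56 lies in the subgroup.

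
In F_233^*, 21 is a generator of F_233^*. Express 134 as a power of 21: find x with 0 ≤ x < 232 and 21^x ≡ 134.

197

Baby-step giant-step with m = ceil(sqrt(232)) = 16.
Baby table (21^j mod 233 for j=0..15):
  0:1  1:21  2:208  3:174  4:159  5:77  6:219  7:172
  8:117  9:127  10:104  11:87  12:196  13:155  14:226  15:86
Giant step factor: 21^(-16) ≡ 4 (mod 233).
Scan 134·4^i mod 233 for i = 0, 1, …:
  i=0: 134   i=1: 70   i=2: 47   i=3: 188
  i=4: 53   i=5: 212   i=6: 149   i=7: 130
  i=8: 54   i=9: 216   i=10: 165   i=11: 194
  i=12: 77
Match at i=12, j=5: x = 12·16 + 5 = 197.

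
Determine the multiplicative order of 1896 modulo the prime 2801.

2800

The order of 1896 must divide p − 1 = 2800 = 2^4 · 5^2 · 7.
Divisors: 1, 2, 4, 5, 7, 8, 10, 14, 16, 20, 25, 28, 35, 40, 50, 56, 70, 80, 100, 112, 140, 175, 200, 280, 350, 400, 560, 700, 1400, 2800.
Check each in increasing order: 1896^1 ≡ 1896;  1896^2 ≡ 1133;  1896^4 ≡ 831;  1896^5 ≡ 1414;  1896^7 ≡ 2691;  1896^8 ≡ 1515;  1896^10 ≡ 2283;  1896^14 ≡ 896;  1896^16 ≡ 1206;  1896^20 ≡ 2229;  1896^25 ≡ 681;  1896^28 ≡ 1730;  1896^35 ≡ 168;  1896^40 ≡ 2268;  1896^50 ≡ 1596;  1896^56 ≡ 1432;  1896^70 ≡ 214;  1896^80 ≡ 1188;  1896^100 ≡ 1107;  1896^112 ≡ 292;  1896^140 ≡ 980;  1896^175 ≡ 2182;  1896^200 ≡ 1412;  1896^280 ≡ 2458;  1896^350 ≡ 2225;  1896^400 ≡ 2233;  1896^560 ≡ 7;  1896^700 ≡ 1258;  1896^1400 ≡ 2800;  1896^2800 ≡ 1.
Smallest exponent giving 1 is 2800.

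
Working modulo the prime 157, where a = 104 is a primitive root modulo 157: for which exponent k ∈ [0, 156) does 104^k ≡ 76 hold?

Baby-step giant-step with m = ceil(sqrt(156)) = 13.
Baby table (104^j mod 157 for j=0..12):
  0:1  1:104  2:140  3:116  4:132  5:69  6:111  7:83
  8:154  9:2  10:51  11:123  12:75
Giant step factor: 104^(-13) ≡ 135 (mod 157).
Scan 76·135^i mod 157 for i = 0, 1, …:
  i=0: 76   i=1: 55   i=2: 46   i=3: 87
  i=4: 127   i=5: 32   i=6: 81   i=7: 102
  i=8: 111
Match at i=8, j=6: k = 8·13 + 6 = 110.

110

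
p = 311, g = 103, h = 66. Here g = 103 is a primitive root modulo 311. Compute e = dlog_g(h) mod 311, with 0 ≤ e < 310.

287

Baby-step giant-step with m = ceil(sqrt(310)) = 18.
Baby table (103^j mod 311 for j=0..17):
  0:1  1:103  2:35  3:184  4:292  5:220  6:268  7:236
  8:50  9:174  10:195  11:181  12:294  13:115  14:27  15:293
  16:12  17:303
Giant step factor: 103^(-18) ≡ 214 (mod 311).
Scan 66·214^i mod 311 for i = 0, 1, …:
  i=0: 66   i=1: 129   i=2: 238   i=3: 239
  i=4: 142   i=5: 221   i=6: 22   i=7: 43
  i=8: 183   i=9: 287     …   i=14: 61
  i=15: 303
Match at i=15, j=17: e = 15·18 + 17 = 287.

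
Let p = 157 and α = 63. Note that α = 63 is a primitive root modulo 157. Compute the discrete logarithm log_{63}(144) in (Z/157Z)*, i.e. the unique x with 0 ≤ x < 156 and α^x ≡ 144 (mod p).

Baby-step giant-step with m = ceil(sqrt(156)) = 13.
Baby table (63^j mod 157 for j=0..12):
  0:1  1:63  2:44  3:103  4:52  5:136  6:90  7:18
  8:35  9:7  10:127  11:151  12:93
Giant step factor: 63^(-13) ≡ 22 (mod 157).
Scan 144·22^i mod 157 for i = 0, 1, …:
  i=0: 144   i=1: 28   i=2: 145   i=3: 50
  i=4: 1
Match at i=4, j=0: x = 4·13 + 0 = 52.

52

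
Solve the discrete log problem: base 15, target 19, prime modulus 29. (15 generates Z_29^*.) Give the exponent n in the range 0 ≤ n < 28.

Successive powers of 15 modulo 29:
  15^0=1  15^1=15  15^2=22  15^3=11  15^4=20  15^5=10
  15^6=5  15^7=17  15^8=23  15^9=26  15^10=13  15^11=21
  15^12=25  15^13=27  15^14=28  15^15=14  15^16=7  15^17=18
  15^18=9  15^19=19
So 15^19 ≡ 19 (mod 29), giving n = 19.

19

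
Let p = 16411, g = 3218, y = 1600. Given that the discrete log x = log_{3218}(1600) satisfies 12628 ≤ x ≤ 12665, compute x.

Compute 3218^12628 mod 16411 = 9563, then multiply by 3218 repeatedly:
  3218^12628=9563  3218^12629=3109  3218^12630=10463  3218^12631=10973  3218^12632=11053
  3218^12633=5917  3218^12634=4146  3218^12635=16096  3218^12636=3812  3218^12637=7999
  3218^12638=8334  3218^12639=3238  3218^12640=15310  3218^12641=1758  3218^12642=11860
  3218^12643=9905  3218^12644=4128  3218^12645=7405  3218^12646=518  3218^12647=9413
  3218^12648=12739  3218^12649=15835  3218^12650=875  3218^12651=9469  3218^12652=12426
  3218^12653=9672  3218^12654=9240  3218^12655=13999  3218^12656=587  3218^12657=1701
  3218^12658=8955  3218^12659=15885  3218^12660=14076  3218^12661=2208  3218^12662=15792
  3218^12663=10200  3218^12664=1600
Found 1600 at exponent 12664.

12664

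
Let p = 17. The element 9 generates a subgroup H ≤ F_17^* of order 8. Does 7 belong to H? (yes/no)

no

⟨9⟩ has order 8; its elements mod 17 are {1, 2, 4, 8, 9, 13, 15, 16}.
7 is not in this set.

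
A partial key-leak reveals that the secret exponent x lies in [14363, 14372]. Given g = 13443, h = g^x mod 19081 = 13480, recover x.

Compute 13443^14363 mod 19081 = 3760, then multiply by 13443 repeatedly:
  13443^14363=3760  13443^14364=111  13443^14365=3855  13443^14366=17850  13443^14367=13975
  13443^14368=13480
Found 13480 at exponent 14368.

14368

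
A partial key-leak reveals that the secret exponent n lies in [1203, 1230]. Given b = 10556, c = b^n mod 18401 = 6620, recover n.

1216

Compute 10556^1203 mod 18401 = 11816, then multiply by 10556 repeatedly:
  10556^1203=11816  10556^1204=7718  10556^1205=9981  10556^1206=13711  10556^1207=9451
  10556^1208=12935  10556^1209=6440  10556^1210=7346  10556^1211=2562  10556^1212=13403
  10556^1213=15180  10556^1214=4172  10556^1215=6039  10556^1216=6620
Found 6620 at exponent 1216.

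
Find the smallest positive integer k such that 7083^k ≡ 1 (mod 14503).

14502

The order of 7083 must divide p − 1 = 14502 = 2 · 3 · 2417.
Divisors: 1, 2, 3, 6, 2417, 4834, 7251, 14502.
Check each in increasing order: 7083^1 ≡ 7083;  7083^2 ≡ 3012;  7083^3 ≡ 83;  7083^6 ≡ 6889;  7083^2417 ≡ 10330;  7083^4834 ≡ 10329;  7083^7251 ≡ 14502;  7083^14502 ≡ 1.
Smallest exponent giving 1 is 14502.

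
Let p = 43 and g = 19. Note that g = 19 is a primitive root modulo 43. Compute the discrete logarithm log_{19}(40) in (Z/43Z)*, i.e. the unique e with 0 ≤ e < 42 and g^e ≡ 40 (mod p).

Successive powers of 19 modulo 43:
  19^0=1  19^1=19  19^2=17  19^3=22  19^4=31  19^5=30
  19^6=11  19^7=37  19^8=15  19^9=27  19^10=40
So 19^10 ≡ 40 (mod 43), giving e = 10.

10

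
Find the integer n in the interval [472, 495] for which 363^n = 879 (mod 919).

481

Compute 363^472 mod 919 = 266, then multiply by 363 repeatedly:
  363^472=266  363^473=63  363^474=813  363^475=120  363^476=367
  363^477=885  363^478=524  363^479=898  363^480=648  363^481=879
Found 879 at exponent 481.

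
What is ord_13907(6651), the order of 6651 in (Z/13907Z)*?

13906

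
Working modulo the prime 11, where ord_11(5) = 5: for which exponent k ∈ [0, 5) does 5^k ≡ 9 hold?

4

Successive powers of 5 modulo 11:
  5^0=1  5^1=5  5^2=3  5^3=4  5^4=9
So 5^4 ≡ 9 (mod 11), giving k = 4.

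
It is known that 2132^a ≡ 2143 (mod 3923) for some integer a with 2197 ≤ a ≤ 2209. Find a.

Compute 2132^2197 mod 3923 = 3920, then multiply by 2132 repeatedly:
  2132^2197=3920  2132^2198=1450  2132^2199=76  2132^2200=1189  2132^2201=690
  2132^2202=3878  2132^2203=2135  2132^2204=1140  2132^2205=2143
Found 2143 at exponent 2205.

2205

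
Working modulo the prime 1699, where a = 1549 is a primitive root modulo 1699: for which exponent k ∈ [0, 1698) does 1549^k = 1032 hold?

210

Baby-step giant-step with m = ceil(sqrt(1698)) = 42.
Baby table (1549^j mod 1699 for j=0..41):
  0:1  1:1549  2:413  3:913  4:669  5:1590  6:1059  7:856
  8:724  9:136  10:1687  11:101  12:141  13:937  14:467  15:1308
  16:884  17:1621  18:1506  19:67  20:144  21:487  22:7  23:649
  24:1192  25:1294  26:1285  27:936  28:617  29:895  30:1670  31:952
  32:1615  33:707  34:987  35:1462  36:1570  37:661  38:1091  39:1153
  40:348  41:469
Giant step factor: 1549^(-42) ≡ 1222 (mod 1699).
Scan 1032·1222^i mod 1699 for i = 0, 1, …:
  i=0: 1032   i=1: 446   i=2: 1332   i=3: 62
  i=4: 1008   i=5: 1
Match at i=5, j=0: k = 5·42 + 0 = 210.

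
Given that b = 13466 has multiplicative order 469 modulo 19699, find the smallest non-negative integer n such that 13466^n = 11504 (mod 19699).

Baby-step giant-step with m = ceil(sqrt(469)) = 22.
Baby table (13466^j mod 19699 for j=0..21):
  0:1  1:13466  2:3861  3:6565  4:14877  5:14551  6:17512  7:19562
  8:6864  9:2916  10:6749  11:10547  12:15811  13:4134  14:18769  15:5184
  16:14187  17:1240  18:12787  19:783  20:4913  21:9216
Giant step factor: 13466^(-22) ≡ 15529 (mod 19699).
Scan 11504·15529^i mod 19699 for i = 0, 1, …:
  i=0: 11504   i=1: 15084   i=2: 18326   i=3: 12700
  i=4: 11611   i=5: 2272   i=6: 979   i=7: 14962
  i=8: 14892   i=9: 11307   i=10: 9216
Match at i=10, j=21: n = 10·22 + 21 = 241.

241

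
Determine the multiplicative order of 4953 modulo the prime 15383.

15382

The order of 4953 must divide p − 1 = 15382 = 2 · 7691.
Divisors: 1, 2, 7691, 15382.
Check each in increasing order: 4953^1 ≡ 4953;  4953^2 ≡ 11707;  4953^7691 ≡ 15382;  4953^15382 ≡ 1.
Smallest exponent giving 1 is 15382.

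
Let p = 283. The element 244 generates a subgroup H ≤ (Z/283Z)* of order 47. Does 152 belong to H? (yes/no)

152 ∈ ⟨244⟩ iff 152^47 ≡ 1 (mod 283), since |⟨244⟩| = 47.
152^47 mod 283 = 1.
Since 1 = 1, 152 lies in the subgroup.

yes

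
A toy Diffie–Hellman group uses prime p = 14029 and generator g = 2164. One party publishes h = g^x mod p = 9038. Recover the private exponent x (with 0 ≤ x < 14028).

Baby-step giant-step with m = ceil(sqrt(14028)) = 119.
Baby table (2164^j mod 14029 for j=0..118):
  0:1  1:2164  2:11239  3:8939  4:12034  5:3752  6:10566  7:11583
  8:9818  9:6246  10:6417  11:11707  12:11603  13:11011  14:6562  15:2820
  16:13894  17:2469  18:11896  19:13758  20:2774  21:12553  22:4548  23:7543
  24:7325  25:12559  26:3503  27:4832  28:4843  29:589  30:11986  31:12112
  32:4196  33:3381  34:7375  35:8527  36:4293  37:2854  38:3296  39:5812
  40:7184  41:2044  42:4081  43:7043  44:5558  45:4659  46:9254  47:6273
  48:8729  49:6522  50:434  51:13262  52:9663  53:7522  54:3968  55:1004
  56:12190  57:4640  58:10225  59:3167  60:7236  61:2340  62:13320  63:8914
  64:21  65:3357  66:11555  67:5342  68:192  69:8647  70:11451  71:4750
  72:9772  73:4905  74:8496  75:7354  76:5170  77:6767  78:11541  79:3104
  80:11194  81:9762  82:11323  83:8338  84:2138  85:11091  86:11334  87:4084
  88:13535  89:11217  90:3418  91:3269  92:3500  93:12369  94:13213  95:1830
  96:3942  97:856  98:556  99:10719  100:5979  101:3818  102:13100  103:9820
  104:10574  105:837  106:1527  107:7613  108:4486  109:13665  110:11957  111:5472
  112:932  113:10701  114:9114  115:11951  116:6517  117:3643  118:13183
Giant step factor: 2164^(-119) ≡ 1732 (mod 14029).
Scan 9038·1732^i mod 14029 for i = 0, 1, …:
  i=0: 9038   i=1: 11481   i=2: 5999   i=3: 8808
  i=4: 5933   i=5: 6728   i=6: 8826   i=7: 9051
  i=8: 5939   i=9: 3091     …   i=90: 2915
  i=91: 12369
Match at i=91, j=93: x = 91·119 + 93 = 10922.

10922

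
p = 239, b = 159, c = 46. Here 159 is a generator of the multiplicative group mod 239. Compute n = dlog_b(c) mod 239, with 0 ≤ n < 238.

Baby-step giant-step with m = ceil(sqrt(238)) = 16.
Baby table (159^j mod 239 for j=0..15):
  0:1  1:159  2:186  3:177  4:180  5:179  6:20  7:73
  8:135  9:194  10:15  11:234  12:161  13:26  14:71  15:56
Giant step factor: 159^(-16) ≡ 192 (mod 239).
Scan 46·192^i mod 239 for i = 0, 1, …:
  i=0: 46   i=1: 228   i=2: 39   i=3: 79
  i=4: 111   i=5: 41   i=6: 224   i=7: 227
  i=8: 86   i=9: 21     …   i=13: 139
  i=14: 159
Match at i=14, j=1: n = 14·16 + 1 = 225.

225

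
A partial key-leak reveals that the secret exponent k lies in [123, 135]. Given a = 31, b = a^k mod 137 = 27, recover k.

123

Compute 31^123 mod 137 = 27, then multiply by 31 repeatedly:
  31^123=27
Found 27 at exponent 123.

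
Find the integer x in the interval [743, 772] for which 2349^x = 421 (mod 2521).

Compute 2349^743 mod 2521 = 119, then multiply by 2349 repeatedly:
  2349^743=119  2349^744=2221  2349^745=1180  2349^746=1241  2349^747=833
  2349^748=421
Found 421 at exponent 748.

748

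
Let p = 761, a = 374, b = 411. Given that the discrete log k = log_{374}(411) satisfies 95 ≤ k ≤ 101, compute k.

Compute 374^95 mod 761 = 62, then multiply by 374 repeatedly:
  374^95=62  374^96=358  374^97=717  374^98=286  374^99=424
  374^100=288  374^101=411
Found 411 at exponent 101.

101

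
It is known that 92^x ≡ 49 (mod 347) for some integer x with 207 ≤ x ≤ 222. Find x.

Compute 92^207 mod 347 = 70, then multiply by 92 repeatedly:
  92^207=70  92^208=194  92^209=151  92^210=12  92^211=63
  92^212=244  92^213=240  92^214=219  92^215=22  92^216=289
  92^217=216  92^218=93  92^219=228  92^220=156  92^221=125
  92^222=49
Found 49 at exponent 222.

222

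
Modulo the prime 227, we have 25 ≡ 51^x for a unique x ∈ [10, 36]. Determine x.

Compute 51^10 mod 227 = 36, then multiply by 51 repeatedly:
  51^10=36  51^11=20  51^12=112  51^13=37  51^14=71
  51^15=216  51^16=120  51^17=218  51^18=222  51^19=199
  51^20=161  51^21=39  51^22=173  51^23=197  51^24=59
  51^25=58  51^26=7  51^27=130  51^28=47  51^29=127
  51^30=121  51^31=42  51^32=99  51^33=55  51^34=81
  51^35=45  51^36=25
Found 25 at exponent 36.

36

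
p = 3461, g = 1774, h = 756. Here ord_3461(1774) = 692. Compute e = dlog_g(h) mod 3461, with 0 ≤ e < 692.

Baby-step giant-step with m = ceil(sqrt(692)) = 27.
Baby table (1774^j mod 3461 for j=0..26):
  0:1  1:1774  2:1027  3:1412  4:2585  5:3426  6:208  7:2126
  8:2495  9:2972  10:1225  11:3103  12:1732  13:2661  14:3271  15:2118
  16:2147  17:1678  18:312  19:3189  20:2012  21:997  22:107  23:2924
  24:2598  25:2261  26:3176
Giant step factor: 1774^(-27) ≡ 2547 (mod 3461).
Scan 756·2547^i mod 3461 for i = 0, 1, …:
  i=0: 756   i=1: 1216   i=2: 3018   i=3: 3426
Match at i=3, j=5: e = 3·27 + 5 = 86.

86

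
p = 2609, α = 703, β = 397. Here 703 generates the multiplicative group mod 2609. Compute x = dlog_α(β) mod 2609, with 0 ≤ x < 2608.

1855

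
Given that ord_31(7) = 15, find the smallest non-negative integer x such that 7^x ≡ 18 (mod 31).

2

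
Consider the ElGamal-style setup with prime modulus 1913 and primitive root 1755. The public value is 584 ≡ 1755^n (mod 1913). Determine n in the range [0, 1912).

1349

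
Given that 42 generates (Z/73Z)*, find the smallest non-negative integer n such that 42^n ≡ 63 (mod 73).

27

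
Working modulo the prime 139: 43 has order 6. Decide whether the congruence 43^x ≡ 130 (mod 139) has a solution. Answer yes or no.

no

130 ∈ ⟨43⟩ iff 130^6 ≡ 1 (mod 139), since |⟨43⟩| = 6.
130^6 mod 139 = 44.
Since 44 ≠ 1, 130 does not lie in the subgroup.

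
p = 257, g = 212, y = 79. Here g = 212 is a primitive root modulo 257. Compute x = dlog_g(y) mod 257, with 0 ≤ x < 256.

198

Baby-step giant-step with m = ceil(sqrt(256)) = 16.
Baby table (212^j mod 257 for j=0..15):
  0:1  1:212  2:226  3:110  4:190  5:188  6:21  7:83
  8:120  9:254  10:135  11:93  12:184  13:201  14:207  15:194
Giant step factor: 212^(-16) ≡ 225 (mod 257).
Scan 79·225^i mod 257 for i = 0, 1, …:
  i=0: 79   i=1: 42   i=2: 198   i=3: 89
  i=4: 236   i=5: 158   i=6: 84   i=7: 139
  i=8: 178   i=9: 215   i=10: 59   i=11: 168
  i=12: 21
Match at i=12, j=6: x = 12·16 + 6 = 198.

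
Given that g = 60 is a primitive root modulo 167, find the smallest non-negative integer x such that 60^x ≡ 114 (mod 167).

Baby-step giant-step with m = ceil(sqrt(166)) = 13.
Baby table (60^j mod 167 for j=0..12):
  0:1  1:60  2:93  3:69  4:132  5:71  6:85  7:90
  8:56  9:20  10:31  11:23  12:44
Giant step factor: 60^(-13) ≡ 120 (mod 167).
Scan 114·120^i mod 167 for i = 0, 1, …:
  i=0: 114   i=1: 153   i=2: 157   i=3: 136
  i=4: 121   i=5: 158   i=6: 89   i=7: 159
  i=8: 42   i=9: 30   i=10: 93
Match at i=10, j=2: x = 10·13 + 2 = 132.

132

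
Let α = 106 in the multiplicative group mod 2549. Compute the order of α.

1274

The order of 106 must divide p − 1 = 2548 = 2^2 · 7^2 · 13.
Divisors: 1, 2, 4, 7, 13, 14, 26, 28, 49, 52, 91, 98, 182, 196, 364, 637, 1274, 2548.
Check each in increasing order: 106^1 ≡ 106;  106^2 ≡ 1040;  106^4 ≡ 824;  106^7 ≡ 1596;  106^13 ≡ 1426;  106^14 ≡ 765;  106^26 ≡ 1923;  106^28 ≡ 1504;  106^49 ≡ 1807;  106^52 ≡ 1879;  106^91 ≡ 658;  106^98 ≡ 2529;  106^182 ≡ 2183;  106^196 ≡ 400;  106^364 ≡ 1408;  106^637 ≡ 2548;  106^1274 ≡ 1.
Smallest exponent giving 1 is 1274.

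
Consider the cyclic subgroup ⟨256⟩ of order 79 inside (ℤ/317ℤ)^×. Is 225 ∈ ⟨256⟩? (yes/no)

yes

225 ∈ ⟨256⟩ iff 225^79 ≡ 1 (mod 317), since |⟨256⟩| = 79.
225^79 mod 317 = 1.
Since 1 = 1, 225 lies in the subgroup.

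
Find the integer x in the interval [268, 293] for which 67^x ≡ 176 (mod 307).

292

Compute 67^268 mod 307 = 44, then multiply by 67 repeatedly:
  67^268=44  67^269=185  67^270=115  67^271=30  67^272=168
  67^273=204  67^274=160  67^275=282  67^276=167  67^277=137
  67^278=276  67^279=72  67^280=219  67^281=244  67^282=77
  67^283=247  67^284=278  67^285=206  67^286=294  67^287=50
  67^288=280  67^289=33  67^290=62  67^291=163  67^292=176
Found 176 at exponent 292.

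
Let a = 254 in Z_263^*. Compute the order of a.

262

The order of 254 must divide p − 1 = 262 = 2 · 131.
Divisors: 1, 2, 131, 262.
Check each in increasing order: 254^1 ≡ 254;  254^2 ≡ 81;  254^131 ≡ 262;  254^262 ≡ 1.
Smallest exponent giving 1 is 262.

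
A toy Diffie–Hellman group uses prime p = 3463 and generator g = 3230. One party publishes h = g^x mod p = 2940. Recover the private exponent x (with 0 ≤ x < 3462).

3068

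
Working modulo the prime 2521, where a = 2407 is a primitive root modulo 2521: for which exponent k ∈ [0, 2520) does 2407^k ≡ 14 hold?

Baby-step giant-step with m = ceil(sqrt(2520)) = 51.
Baby table (2407^j mod 2521 for j=0..50):
  0:1  1:2407  2:391  3:804  4:1621  5:1760  6:1040  7:2448
  8:759  9:1709  10:1812  11:154  12:91  13:2231  14:287  15:55
  16:1293  17:1337  18:1363  19:920  20:1002  21:1738  22:1027  23:1409
  24:718  25:1341  26:907  27:2484  28:1697  29:659  30:504  31:527
  32:426  33:1856  34:180  35:2169  36:2313  37:1023  38:1865  39:1675
  40:646  41:1986  42:486  43:58  44:951  45:2510  46:1254  47:741
  48:1240  49:2337  50:808
Giant step factor: 2407^(-51) ≡ 2389 (mod 2521).
Scan 14·2389^i mod 2521 for i = 0, 1, …:
  i=0: 14   i=1: 673   i=2: 1920   i=3: 1181
  i=4: 410   i=5: 1342   i=6: 1847   i=7: 733
  i=8: 1563   i=9: 406     …   i=23: 1735
  i=24: 391
Match at i=24, j=2: k = 24·51 + 2 = 1226.

1226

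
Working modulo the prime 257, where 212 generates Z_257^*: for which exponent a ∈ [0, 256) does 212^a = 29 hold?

Baby-step giant-step with m = ceil(sqrt(256)) = 16.
Baby table (212^j mod 257 for j=0..15):
  0:1  1:212  2:226  3:110  4:190  5:188  6:21  7:83
  8:120  9:254  10:135  11:93  12:184  13:201  14:207  15:194
Giant step factor: 212^(-16) ≡ 225 (mod 257).
Scan 29·225^i mod 257 for i = 0, 1, …:
  i=0: 29   i=1: 100   i=2: 141   i=3: 114
  i=4: 207
Match at i=4, j=14: a = 4·16 + 14 = 78.

78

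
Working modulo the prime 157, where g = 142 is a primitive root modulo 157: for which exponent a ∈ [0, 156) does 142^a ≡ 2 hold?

Baby-step giant-step with m = ceil(sqrt(156)) = 13.
Baby table (142^j mod 157 for j=0..12):
  0:1  1:142  2:68  3:79  4:71  5:34  6:118  7:114
  8:17  9:59  10:57  11:87  12:108
Giant step factor: 142^(-13) ≡ 135 (mod 157).
Scan 2·135^i mod 157 for i = 0, 1, …:
  i=0: 2   i=1: 113   i=2: 26   i=3: 56
  i=4: 24   i=5: 100   i=6: 155   i=7: 44
  i=8: 131   i=9: 101   i=10: 133   i=11: 57
Match at i=11, j=10: a = 11·13 + 10 = 153.

153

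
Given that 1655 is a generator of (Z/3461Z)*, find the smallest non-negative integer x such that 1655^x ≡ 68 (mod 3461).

Baby-step giant-step with m = ceil(sqrt(3460)) = 59.
Baby table (1655^j mod 3461 for j=0..58):
  0:1  1:1655  2:1374  3:93  4:1631  5:3186  6:1727  7:2860
  8:2113  9:1405  10:2944  11:2693  12:2608  13:373  14:1257  15:274
  16:79  17:2688  18:1255  19:425  20:792  21:2502  22:1454  23:975
  24:799  25:243  26:689  27:1626  28:1833  29:1779  30:2395  31:880
  32:2780  33:1231  34:2237  35:2426  36:270  37:381  38:653  39:883
  40:823  41:1892  42:2516  43:397  44:2906  45:2101  46:2311  47:300
  48:1577  49:341  50:212  51:1299  52:564  53:2411  54:3133  55:537
  56:2719  57:645  58:1487
Giant step factor: 1655^(-59) ≡ 2151 (mod 3461).
Scan 68·2151^i mod 3461 for i = 0, 1, …:
  i=0: 68   i=1: 906   i=2: 263   i=3: 1570
  i=4: 2595   i=5: 2713   i=6: 417   i=7: 568
  i=8: 35   i=9: 2604     …   i=25: 2597
  i=26: 93
Match at i=26, j=3: x = 26·59 + 3 = 1537.

1537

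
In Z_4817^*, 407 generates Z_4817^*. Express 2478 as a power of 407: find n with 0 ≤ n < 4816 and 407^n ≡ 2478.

Baby-step giant-step with m = ceil(sqrt(4816)) = 70.
Baby table (407^j mod 4817 for j=0..69):
  0:1  1:407  2:1871  3:411  4:3499  5:3078  6:326  7:2623
  8:3004  9:3927  10:3862  11:1492  12:302  13:2489  14:1453  15:3697
  16:1775  17:4692  18:2112  19:2158  20:1612  21:972  22:610  23:2603
  24:4498  25:226  26:459  27:3767  28:1363  29:786  30:1980  31:1421
  32:307  33:4524  34:1174  35:935  36:2  37:814  38:3742  39:822
  40:2181  41:1339  42:652  43:429  44:1191  45:3037  46:2907  47:2984
  48:604  49:161  50:2906  51:2577  52:3550  53:4567  54:4224  55:4316
  56:3224  57:1944  58:1220  59:389  60:4179  61:452  62:918  63:2717
  64:2726  65:1572  66:3960  67:2842  68:614  69:4231
Giant step factor: 407^(-70) ≡ 1672 (mod 4817).
Scan 2478·1672^i mod 4817 for i = 0, 1, …:
  i=0: 2478   i=1: 596   i=2: 4210   i=3: 1483
  i=4: 3638   i=5: 3682   i=6: 178   i=7: 3779
  i=8: 3401   i=9: 2412     …   i=50: 3672
  i=51: 2726
Match at i=51, j=64: n = 51·70 + 64 = 3634.

3634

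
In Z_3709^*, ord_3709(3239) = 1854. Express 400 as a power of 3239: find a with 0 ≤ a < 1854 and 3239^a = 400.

1768

Baby-step giant-step with m = ceil(sqrt(1854)) = 44.
Baby table (3239^j mod 3709 for j=0..43):
  0:1  1:3239  2:2069  3:3037  4:575  5:507  6:2795  7:3045
  8:524  9:2223  10:1128  11:227  12:871  13:2329  14:3234  15:710
  16:110  17:226  18:1341  19:260  20:197  21:135  22:3312  23:1140
  24:2005  25:3445  26:1683  27:2716  28:3085  29:269  30:3385  31:211
  32:973  33:2606  34:2859  35:2637  36:3125  37:14  38:838  39:3003
  40:1719  41:632  42:3389  43:2040
Giant step factor: 3239^(-44) ≡ 1815 (mod 3709).
Scan 400·1815^i mod 3709 for i = 0, 1, …:
  i=0: 400   i=1: 2745   i=2: 988   i=3: 1773
  i=4: 2292   i=5: 2191   i=6: 617   i=7: 3446
  i=8: 1116   i=9: 426     …   i=39: 2522
  i=40: 524
Match at i=40, j=8: a = 40·44 + 8 = 1768.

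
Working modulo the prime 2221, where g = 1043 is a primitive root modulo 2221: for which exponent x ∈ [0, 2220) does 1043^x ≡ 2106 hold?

780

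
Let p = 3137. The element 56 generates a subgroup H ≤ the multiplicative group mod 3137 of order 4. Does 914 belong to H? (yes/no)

no

914 ∈ ⟨56⟩ iff 914^4 ≡ 1 (mod 3137), since |⟨56⟩| = 4.
914^4 mod 3137 = 386.
Since 386 ≠ 1, 914 does not lie in the subgroup.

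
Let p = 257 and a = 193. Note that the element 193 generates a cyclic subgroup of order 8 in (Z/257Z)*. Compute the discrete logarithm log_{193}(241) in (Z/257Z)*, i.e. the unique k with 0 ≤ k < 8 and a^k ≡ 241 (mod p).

2

Successive powers of 193 modulo 257:
  193^0=1  193^1=193  193^2=241
So 193^2 ≡ 241 (mod 257), giving k = 2.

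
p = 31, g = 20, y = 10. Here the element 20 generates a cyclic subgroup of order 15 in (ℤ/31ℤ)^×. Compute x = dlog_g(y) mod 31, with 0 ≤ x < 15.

13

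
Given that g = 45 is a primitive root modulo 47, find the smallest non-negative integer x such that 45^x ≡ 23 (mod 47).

45

Baby-step giant-step with m = ceil(sqrt(46)) = 7.
Baby table (45^j mod 47 for j=0..6):
  0:1  1:45  2:4  3:39  4:16  5:15  6:17
Giant step factor: 45^(-7) ≡ 29 (mod 47).
Scan 23·29^i mod 47 for i = 0, 1, …:
  i=0: 23   i=1: 9   i=2: 26   i=3: 2
  i=4: 11   i=5: 37   i=6: 39
Match at i=6, j=3: x = 6·7 + 3 = 45.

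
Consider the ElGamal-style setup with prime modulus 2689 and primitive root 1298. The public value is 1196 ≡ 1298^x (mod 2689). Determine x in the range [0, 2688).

Baby-step giant-step with m = ceil(sqrt(2688)) = 52.
Baby table (1298^j mod 2689 for j=0..51):
  0:1  1:1298  2:1490  3:629  4:1675  5:1438  6:358  7:2176
  8:998  9:1995  10:3  11:1205  12:1781  13:1887  14:2336  15:1625
  16:1074  17:1150  18:305  19:607  20:9  21:926  22:2654  23:283
  24:1630  25:2186  26:533  27:761  28:915  29:1821  30:27  31:89
  32:2584  33:849  34:2201  35:1180  36:1599  37:2283  38:56  39:85
  40:81  41:267  42:2374  43:2547  44:1225  45:851  46:2108  47:1471
  48:168  49:255  50:243  51:801
Giant step factor: 1298^(-52) ≡ 1676 (mod 2689).
Scan 1196·1676^i mod 2689 for i = 0, 1, …:
  i=0: 1196   i=1: 1191   i=2: 878   i=3: 645
  i=4: 42   i=5: 478   i=6: 2495   i=7: 225
  i=8: 640   i=9: 2418     …   i=43: 729
  i=44: 998
Match at i=44, j=8: x = 44·52 + 8 = 2296.

2296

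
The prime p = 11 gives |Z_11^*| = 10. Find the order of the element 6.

The order of 6 must divide p − 1 = 10 = 2 · 5.
Divisors: 1, 2, 5, 10.
Check each in increasing order: 6^1 ≡ 6;  6^2 ≡ 3;  6^5 ≡ 10;  6^10 ≡ 1.
Smallest exponent giving 1 is 10.

10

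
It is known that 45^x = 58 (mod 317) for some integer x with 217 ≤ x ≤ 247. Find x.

Compute 45^217 mod 317 = 137, then multiply by 45 repeatedly:
  45^217=137  45^218=142  45^219=50  45^220=31  45^221=127
  45^222=9  45^223=88  45^224=156  45^225=46  45^226=168
  45^227=269  45^228=59  45^229=119  45^230=283  45^231=55
  45^232=256  45^233=108  45^234=105  45^235=287  45^236=235
  45^237=114  45^238=58
Found 58 at exponent 238.

238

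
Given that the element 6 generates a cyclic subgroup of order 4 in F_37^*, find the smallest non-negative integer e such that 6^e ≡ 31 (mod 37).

3

Successive powers of 6 modulo 37:
  6^0=1  6^1=6  6^2=36  6^3=31
So 6^3 ≡ 31 (mod 37), giving e = 3.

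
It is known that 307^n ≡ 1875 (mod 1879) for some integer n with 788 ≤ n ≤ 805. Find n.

797

Compute 307^788 mod 1879 = 500, then multiply by 307 repeatedly:
  307^788=500  307^789=1301  307^790=1059  307^791=46  307^792=969
  307^793=601  307^794=365  307^795=1194  307^796=153  307^797=1875
Found 1875 at exponent 797.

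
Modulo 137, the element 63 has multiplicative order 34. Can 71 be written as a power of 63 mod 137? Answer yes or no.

no

71 ∈ ⟨63⟩ iff 71^34 ≡ 1 (mod 137), since |⟨63⟩| = 34.
71^34 mod 137 = 100.
Since 100 ≠ 1, 71 does not lie in the subgroup.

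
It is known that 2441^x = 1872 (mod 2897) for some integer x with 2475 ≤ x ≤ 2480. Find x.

2477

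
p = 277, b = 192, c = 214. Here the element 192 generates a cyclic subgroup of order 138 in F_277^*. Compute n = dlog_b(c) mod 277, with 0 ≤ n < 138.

Baby-step giant-step with m = ceil(sqrt(138)) = 12.
Baby table (192^j mod 277 for j=0..11):
  0:1  1:192  2:23  3:261  4:252  5:186  6:256  7:123
  8:71  9:59  10:248  11:249
Giant step factor: 192^(-12) ≡ 201 (mod 277).
Scan 214·201^i mod 277 for i = 0, 1, …:
  i=0: 214   i=1: 79   i=2: 90   i=3: 85
  i=4: 188   i=5: 116   i=6: 48   i=7: 230
  i=8: 248
Match at i=8, j=10: n = 8·12 + 10 = 106.

106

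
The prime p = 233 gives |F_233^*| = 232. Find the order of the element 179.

232

The order of 179 must divide p − 1 = 232 = 2^3 · 29.
Divisors: 1, 2, 4, 8, 29, 58, 116, 232.
Check each in increasing order: 179^1 ≡ 179;  179^2 ≡ 120;  179^4 ≡ 187;  179^8 ≡ 19;  179^29 ≡ 97;  179^58 ≡ 89;  179^116 ≡ 232;  179^232 ≡ 1.
Smallest exponent giving 1 is 232.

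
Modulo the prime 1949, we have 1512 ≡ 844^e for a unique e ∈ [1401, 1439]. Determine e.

1405

Compute 844^1401 mod 1949 = 533, then multiply by 844 repeatedly:
  844^1401=533  844^1402=1582  844^1403=143  844^1404=1803  844^1405=1512
Found 1512 at exponent 1405.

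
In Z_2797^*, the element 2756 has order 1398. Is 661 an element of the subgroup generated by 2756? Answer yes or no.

661 ∈ ⟨2756⟩ iff 661^1398 ≡ 1 (mod 2797), since |⟨2756⟩| = 1398.
661^1398 mod 2797 = 1.
Since 1 = 1, 661 lies in the subgroup.

yes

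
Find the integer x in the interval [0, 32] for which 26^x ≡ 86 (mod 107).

4

Compute 26^0 mod 107 = 1, then multiply by 26 repeatedly:
  26^0=1  26^1=26  26^2=34  26^3=28  26^4=86
Found 86 at exponent 4.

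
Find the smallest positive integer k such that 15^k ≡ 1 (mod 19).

18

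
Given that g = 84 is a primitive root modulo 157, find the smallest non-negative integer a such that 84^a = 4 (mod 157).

90

Baby-step giant-step with m = ceil(sqrt(156)) = 13.
Baby table (84^j mod 157 for j=0..12):
  0:1  1:84  2:148  3:29  4:81  5:53  6:56  7:151
  8:124  9:54  10:140  11:142  12:153
Giant step factor: 84^(-13) ≡ 107 (mod 157).
Scan 4·107^i mod 157 for i = 0, 1, …:
  i=0: 4   i=1: 114   i=2: 109   i=3: 45
  i=4: 105   i=5: 88   i=6: 153
Match at i=6, j=12: a = 6·13 + 12 = 90.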